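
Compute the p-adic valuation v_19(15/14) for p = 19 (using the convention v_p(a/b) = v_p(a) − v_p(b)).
v_19(15/14) = 0

Factor powers of 19 from the numerator and denominator of the reduced fraction: 15 = 19^0 · 15 and 14 = 19^0 · 14. Apply v_p(a/b) = v_p(a) − v_p(b): v_19(15/14) = 0 − 0 = 0.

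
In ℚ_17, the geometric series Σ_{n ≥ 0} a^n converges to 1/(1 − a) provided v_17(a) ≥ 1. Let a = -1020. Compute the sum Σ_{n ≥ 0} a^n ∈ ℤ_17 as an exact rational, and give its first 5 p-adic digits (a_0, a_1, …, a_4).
Σ a^n = 1/(1 − a) = 1/1021;  first 5 digits = (1, 8, 9, 9, 4)

v_17(a) = 1 ≥ 1, so the series converges in ℤ_17 to 1/(1 − a) = 1/(1 − (-1020)) = 1/1021. Expand this rational in ℤ_17: compute digits iteratively via d_i = x_i mod 17, x_{i+1} = (x_i − d_i)/17. The first 5 digits are (1, 8, 9, 9, 4).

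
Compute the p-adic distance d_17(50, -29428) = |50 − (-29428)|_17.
d_17(50, -29428) = 1/4913

Step 1 — x − y = 50 − (-29428) = 29478. Step 2 — v_17(29478) = 3 (factor: 29478 = (17^3 · 6); the sign does not affect v_p). Step 3 — |x − y|_17 = 17^{-3} = 1/4913.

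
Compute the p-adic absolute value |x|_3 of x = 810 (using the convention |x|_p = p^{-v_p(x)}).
|810|_3 = 1/81

Step 1 — compute v_3(x) by factoring powers of 3 out of the numerator and denominator: v_3(810) = 4. Step 2 — apply |x|_p = p^{-v_p(x)} = 3^{-4} = 1/81.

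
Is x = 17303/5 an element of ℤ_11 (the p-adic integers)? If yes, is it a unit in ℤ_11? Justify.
x ∈ ℤ_11 but not a unit; v_11(x) = 3 > 0

ℤ_11 = {x ∈ ℚ_11 : v_11(x) ≥ 0} and ℤ_11^× = {x ∈ ℤ_11 : v_11(x) = 0}. Here v_11(17303/5) = v_11(num) − v_11(den) = 3; compare against these criteria.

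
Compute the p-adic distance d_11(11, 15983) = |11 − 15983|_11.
d_11(11, 15983) = 1/1331

Step 1 — x − y = 11 − 15983 = -15972. Step 2 — v_11(-15972) = 3 (factor: -15972 = −(11^3 · 12); the sign does not affect v_p). Step 3 — |x − y|_11 = 11^{-3} = 1/1331.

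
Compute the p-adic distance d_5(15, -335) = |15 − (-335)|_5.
d_5(15, -335) = 1/25

Step 1 — x − y = 15 − (-335) = 350. Step 2 — v_5(350) = 2 (factor: 350 = (5^2 · 14); the sign does not affect v_p). Step 3 — |x − y|_5 = 5^{-2} = 1/25.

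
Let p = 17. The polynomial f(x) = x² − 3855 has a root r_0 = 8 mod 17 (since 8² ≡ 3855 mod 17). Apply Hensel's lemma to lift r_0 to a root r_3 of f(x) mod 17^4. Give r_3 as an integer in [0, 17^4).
r_3 = 75403 (mod 83521)

Hensel's recurrence: r_{i+1} = r_i − f(r_i)·(f′(r_i))^{-1} mod 17^{i+2}, with f′(x) = 2x. Iterate:
  r_0 = 8 (mod 17)
  r_1 = 263 (mod 289)
  r_2 = 1708 (mod 4913)
  r_3 = 75403 (mod 83521)
Final: r_3 = 75403, and one checks f(r_3) ≡ 0 mod 17^4.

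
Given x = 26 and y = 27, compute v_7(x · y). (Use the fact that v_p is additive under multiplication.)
v_7(702) = 0

v_p(x) = 0 (factor: 26 = 7^0 · 26); v_p(y) = 0 (factor: 27 = 7^0 · 27). Additivity: v_p(xy) = v_p(x) + v_p(y) = 0 + 0 = 0. (Direct check: xy = 702 = 7^0 · (702).)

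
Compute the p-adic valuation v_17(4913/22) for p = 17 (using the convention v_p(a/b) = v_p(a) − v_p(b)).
v_17(4913/22) = 3

Factor powers of 17 from the numerator and denominator of the reduced fraction: 4913 = 17^3 · 1 and 22 = 17^0 · 22. Apply v_p(a/b) = v_p(a) − v_p(b): v_17(4913/22) = 3 − 0 = 3.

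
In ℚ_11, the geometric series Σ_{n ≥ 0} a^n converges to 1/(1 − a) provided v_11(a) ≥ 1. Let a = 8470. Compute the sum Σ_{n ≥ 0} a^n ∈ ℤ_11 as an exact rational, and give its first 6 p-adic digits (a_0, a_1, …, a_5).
Σ a^n = 1/(1 − a) = -1/8469;  first 6 digits = (1, 0, 4, 6, 5, 5)

v_11(a) = 2 ≥ 1, so the series converges in ℤ_11 to 1/(1 − a) = 1/(1 − 8470) = -1/8469. Expand this rational in ℤ_11: compute digits iteratively via d_i = x_i mod 11, x_{i+1} = (x_i − d_i)/11. The first 6 digits are (1, 0, 4, 6, 5, 5).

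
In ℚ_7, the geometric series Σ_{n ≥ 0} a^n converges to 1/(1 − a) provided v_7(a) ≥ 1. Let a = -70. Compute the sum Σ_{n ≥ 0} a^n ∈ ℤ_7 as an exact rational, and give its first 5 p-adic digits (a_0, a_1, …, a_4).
Σ a^n = 1/(1 − a) = 1/71;  first 5 digits = (1, 4, 0, 1, 3)

v_7(a) = 1 ≥ 1, so the series converges in ℤ_7 to 1/(1 − a) = 1/(1 − (-70)) = 1/71. Expand this rational in ℤ_7: compute digits iteratively via d_i = x_i mod 7, x_{i+1} = (x_i − d_i)/7. The first 5 digits are (1, 4, 0, 1, 3).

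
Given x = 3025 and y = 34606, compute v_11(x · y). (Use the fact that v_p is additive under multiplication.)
v_11(104683150) = 5

v_p(x) = 2 (factor: 3025 = 11^2 · 25); v_p(y) = 3 (factor: 34606 = 11^3 · 26). Additivity: v_p(xy) = v_p(x) + v_p(y) = 2 + 3 = 5. (Direct check: xy = 104683150 = 11^5 · (650).)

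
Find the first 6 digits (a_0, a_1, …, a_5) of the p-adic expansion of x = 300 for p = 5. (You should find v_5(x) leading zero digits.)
(a_0, …, a_5) = (0, 0, 2, 2, 0, 0)

v_5(300) = 2, so a_0 = ... = a_1 = 0. Factor out: x = 5^2 · u with u = 12 a unit in ℤ_5. Expand u iteratively via a_{v+i} = u_i mod 5, u_{i+1} = (u_i − a_{v+i})/5:
  u_0 = 12;  a_2 = 2;  u_1 = (u_0 − 2)/5 = 2
  u_1 = 2;  a_3 = 2;  u_2 = (u_1 − 2)/5 = 0
  u_2 = 0;  a_4 = 0;  u_3 = (u_2 − 0)/5 = 0
  u_3 = 0;  a_5 = 0;  u_4 = (u_3 − 0)/5 = 0
Digits: (0, 0, 2, 2, 0, 0).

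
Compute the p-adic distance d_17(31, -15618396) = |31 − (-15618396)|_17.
d_17(31, -15618396) = 1/1419857

Step 1 — x − y = 31 − (-15618396) = 15618427. Step 2 — v_17(15618427) = 5 (factor: 15618427 = (17^5 · 11); the sign does not affect v_p). Step 3 — |x − y|_17 = 17^{-5} = 1/1419857.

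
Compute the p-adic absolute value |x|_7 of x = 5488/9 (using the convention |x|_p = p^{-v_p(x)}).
|5488/9|_7 = 1/343

Step 1 — compute v_7(x) by factoring powers of 7 out of the numerator and denominator: v_7(5488/9) = 3. Step 2 — apply |x|_p = p^{-v_p(x)} = 7^{-3} = 1/343.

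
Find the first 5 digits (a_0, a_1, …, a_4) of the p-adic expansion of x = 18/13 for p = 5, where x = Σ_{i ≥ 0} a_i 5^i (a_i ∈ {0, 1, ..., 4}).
(a_0, …, a_4) = (1, 2, 0, 3, 4)

v_5(18/13) = 0 (numerator and denominator both coprime to 5), so x ∈ ℤ_5^×. Compute digits iteratively via a_i = x_i mod 5, x_{i+1} = (x_i − a_i)/5, with x_0 = x:
  x_0 = 18/13;  a_0 = 1;  x_1 = (x_0 − 1)/5 = 1/13
  x_1 = 1/13;  a_1 = 2;  x_2 = (x_1 − 2)/5 = -5/13
  x_2 = -5/13;  a_2 = 0;  x_3 = (x_2 − 0)/5 = -1/13
  x_3 = -1/13;  a_3 = 3;  x_4 = (x_3 − 3)/5 = -8/13
  x_4 = -8/13;  a_4 = 4;  x_5 = (x_4 − 4)/5 = -12/13
Digits: (1, 2, 0, 3, 4).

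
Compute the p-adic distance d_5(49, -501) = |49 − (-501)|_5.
d_5(49, -501) = 1/25

Step 1 — x − y = 49 − (-501) = 550. Step 2 — v_5(550) = 2 (factor: 550 = (5^2 · 22); the sign does not affect v_p). Step 3 — |x − y|_5 = 5^{-2} = 1/25.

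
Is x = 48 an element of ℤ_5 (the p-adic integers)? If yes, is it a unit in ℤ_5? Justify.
x ∈ ℤ_5^× (unit); v_5(x) = 0

ℤ_5 = {x ∈ ℚ_5 : v_5(x) ≥ 0} and ℤ_5^× = {x ∈ ℤ_5 : v_5(x) = 0}. Here v_5(48) = v_5(num) − v_5(den) = 0; compare against these criteria.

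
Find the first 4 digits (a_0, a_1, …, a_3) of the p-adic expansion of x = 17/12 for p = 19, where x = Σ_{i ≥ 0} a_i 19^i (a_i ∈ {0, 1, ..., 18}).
(a_0, …, a_3) = (3, 11, 1, 11)

v_19(17/12) = 0 (numerator and denominator both coprime to 19), so x ∈ ℤ_19^×. Compute digits iteratively via a_i = x_i mod 19, x_{i+1} = (x_i − a_i)/19, with x_0 = x:
  x_0 = 17/12;  a_0 = 3;  x_1 = (x_0 − 3)/19 = -1/12
  x_1 = -1/12;  a_1 = 11;  x_2 = (x_1 − 11)/19 = -7/12
  x_2 = -7/12;  a_2 = 1;  x_3 = (x_2 − 1)/19 = -1/12
  x_3 = -1/12;  a_3 = 11;  x_4 = (x_3 − 11)/19 = -7/12
Digits: (3, 11, 1, 11).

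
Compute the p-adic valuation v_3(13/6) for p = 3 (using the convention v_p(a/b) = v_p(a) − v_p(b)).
v_3(13/6) = -1

Factor powers of 3 from the numerator and denominator of the reduced fraction: 13 = 3^0 · 13 and 6 = 3^1 · 2. Apply v_p(a/b) = v_p(a) − v_p(b): v_3(13/6) = 0 − 1 = -1.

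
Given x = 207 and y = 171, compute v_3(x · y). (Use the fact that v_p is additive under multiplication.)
v_3(35397) = 4

v_p(x) = 2 (factor: 207 = 3^2 · 23); v_p(y) = 2 (factor: 171 = 3^2 · 19). Additivity: v_p(xy) = v_p(x) + v_p(y) = 2 + 2 = 4. (Direct check: xy = 35397 = 3^4 · (437).)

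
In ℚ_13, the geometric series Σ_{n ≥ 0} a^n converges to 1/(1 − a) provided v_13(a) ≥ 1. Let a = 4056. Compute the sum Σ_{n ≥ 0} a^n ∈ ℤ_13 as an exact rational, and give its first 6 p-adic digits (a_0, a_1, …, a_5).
Σ a^n = 1/(1 − a) = -1/4055;  first 6 digits = (1, 0, 11, 1, 4, 5)

v_13(a) = 2 ≥ 1, so the series converges in ℤ_13 to 1/(1 − a) = 1/(1 − 4056) = -1/4055. Expand this rational in ℤ_13: compute digits iteratively via d_i = x_i mod 13, x_{i+1} = (x_i − d_i)/13. The first 6 digits are (1, 0, 11, 1, 4, 5).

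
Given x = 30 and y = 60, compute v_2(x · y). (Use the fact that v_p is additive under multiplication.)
v_2(1800) = 3

v_p(x) = 1 (factor: 30 = 2^1 · 15); v_p(y) = 2 (factor: 60 = 2^2 · 15). Additivity: v_p(xy) = v_p(x) + v_p(y) = 1 + 2 = 3. (Direct check: xy = 1800 = 2^3 · (225).)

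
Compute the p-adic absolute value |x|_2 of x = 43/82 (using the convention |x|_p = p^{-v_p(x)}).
|43/82|_2 = 2

Step 1 — compute v_2(x) by factoring powers of 2 out of the numerator and denominator: v_2(43/82) = -1. Step 2 — apply |x|_p = p^{-v_p(x)} = 2^{1} = 2.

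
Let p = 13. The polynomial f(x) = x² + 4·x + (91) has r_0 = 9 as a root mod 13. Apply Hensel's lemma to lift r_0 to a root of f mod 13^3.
r_2 = 1075 (mod 2197)

Hensel: r_{i+1} = r_i − f(r_i)·(f′(r_i))^{-1} mod 13^{i+2}, f′(x) = 2x + 4. Iterate:
  r_0 = 9 (mod 13)
  r_1 = 61 (mod 169)
  r_2 = 1075 (mod 2197)
Final: r = 1075 satisfies f(r) ≡ 0 mod 13^3.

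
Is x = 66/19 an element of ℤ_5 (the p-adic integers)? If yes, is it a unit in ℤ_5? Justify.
x ∈ ℤ_5^× (unit); v_5(x) = 0

ℤ_5 = {x ∈ ℚ_5 : v_5(x) ≥ 0} and ℤ_5^× = {x ∈ ℤ_5 : v_5(x) = 0}. Here v_5(66/19) = v_5(num) − v_5(den) = 0; compare against these criteria.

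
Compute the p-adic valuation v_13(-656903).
v_13(-656903) = 4

v_13(n) is the largest exponent k such that 13^k divides n. Factor out: -656903 = -13^4 · 23. (Sign doesn't affect v_p.) So v_13(-656903) = 4.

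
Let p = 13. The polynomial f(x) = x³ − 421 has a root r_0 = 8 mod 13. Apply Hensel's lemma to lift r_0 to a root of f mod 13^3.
r_2 = 827 (mod 2197)

Hensel: r_{i+1} = r_i − f(r_i)/f′(r_i) mod 13^{i+2}, where f′(x) = 3x². Iterate:
  r_0 = 8 (mod 13)
  r_1 = 151 (mod 169)
  r_2 = 827 (mod 2197)
Final: r = 827 with f(r) ≡ 0 mod 13^3.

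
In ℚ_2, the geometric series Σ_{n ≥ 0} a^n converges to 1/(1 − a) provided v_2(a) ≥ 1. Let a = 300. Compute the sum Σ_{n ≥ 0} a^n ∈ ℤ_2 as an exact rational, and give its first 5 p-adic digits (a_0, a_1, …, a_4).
Σ a^n = 1/(1 − a) = -1/299;  first 5 digits = (1, 0, 1, 1, 1)

v_2(a) = 2 ≥ 1, so the series converges in ℤ_2 to 1/(1 − a) = 1/(1 − 300) = -1/299. Expand this rational in ℤ_2: compute digits iteratively via d_i = x_i mod 2, x_{i+1} = (x_i − d_i)/2. The first 5 digits are (1, 0, 1, 1, 1).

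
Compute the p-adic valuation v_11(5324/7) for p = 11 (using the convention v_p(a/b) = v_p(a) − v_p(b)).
v_11(5324/7) = 3

Factor powers of 11 from the numerator and denominator of the reduced fraction: 5324 = 11^3 · 4 and 7 = 11^0 · 7. Apply v_p(a/b) = v_p(a) − v_p(b): v_11(5324/7) = 3 − 0 = 3.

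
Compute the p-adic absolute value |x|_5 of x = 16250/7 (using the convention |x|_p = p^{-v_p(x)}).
|16250/7|_5 = 1/625

Step 1 — compute v_5(x) by factoring powers of 5 out of the numerator and denominator: v_5(16250/7) = 4. Step 2 — apply |x|_p = p^{-v_p(x)} = 5^{-4} = 1/625.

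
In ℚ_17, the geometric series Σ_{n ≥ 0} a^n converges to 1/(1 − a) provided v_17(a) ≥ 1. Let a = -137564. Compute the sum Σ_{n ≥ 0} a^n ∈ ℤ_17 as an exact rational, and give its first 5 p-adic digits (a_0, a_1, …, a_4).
Σ a^n = 1/(1 − a) = 1/137565;  first 5 digits = (1, 0, 0, 6, 15)

v_17(a) = 3 ≥ 1, so the series converges in ℤ_17 to 1/(1 − a) = 1/(1 − (-137564)) = 1/137565. Expand this rational in ℤ_17: compute digits iteratively via d_i = x_i mod 17, x_{i+1} = (x_i − d_i)/17. The first 5 digits are (1, 0, 0, 6, 15).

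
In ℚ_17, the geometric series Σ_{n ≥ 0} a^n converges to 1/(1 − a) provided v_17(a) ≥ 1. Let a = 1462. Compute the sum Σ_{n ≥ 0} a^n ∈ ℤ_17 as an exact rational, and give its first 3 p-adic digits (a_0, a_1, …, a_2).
Σ a^n = 1/(1 − a) = -1/1461;  first 3 digits = (1, 1, 6)

v_17(a) = 1 ≥ 1, so the series converges in ℤ_17 to 1/(1 − a) = 1/(1 − 1462) = -1/1461. Expand this rational in ℤ_17: compute digits iteratively via d_i = x_i mod 17, x_{i+1} = (x_i − d_i)/17. The first 3 digits are (1, 1, 6).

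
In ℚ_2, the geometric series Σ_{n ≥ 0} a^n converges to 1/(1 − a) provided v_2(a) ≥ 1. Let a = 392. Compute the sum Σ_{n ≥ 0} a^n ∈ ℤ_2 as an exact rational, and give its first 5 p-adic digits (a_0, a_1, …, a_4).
Σ a^n = 1/(1 − a) = -1/391;  first 5 digits = (1, 0, 0, 1, 0)

v_2(a) = 3 ≥ 1, so the series converges in ℤ_2 to 1/(1 − a) = 1/(1 − 392) = -1/391. Expand this rational in ℤ_2: compute digits iteratively via d_i = x_i mod 2, x_{i+1} = (x_i − d_i)/2. The first 5 digits are (1, 0, 0, 1, 0).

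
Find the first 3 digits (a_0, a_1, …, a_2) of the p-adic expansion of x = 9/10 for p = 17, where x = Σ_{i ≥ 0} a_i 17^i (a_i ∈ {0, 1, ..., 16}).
(a_0, …, a_2) = (6, 15, 11)

v_17(9/10) = 0 (numerator and denominator both coprime to 17), so x ∈ ℤ_17^×. Compute digits iteratively via a_i = x_i mod 17, x_{i+1} = (x_i − a_i)/17, with x_0 = x:
  x_0 = 9/10;  a_0 = 6;  x_1 = (x_0 − 6)/17 = -3/10
  x_1 = -3/10;  a_1 = 15;  x_2 = (x_1 − 15)/17 = -9/10
  x_2 = -9/10;  a_2 = 11;  x_3 = (x_2 − 11)/17 = -7/10
Digits: (6, 15, 11).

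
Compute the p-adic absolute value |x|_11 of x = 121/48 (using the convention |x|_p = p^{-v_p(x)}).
|121/48|_11 = 1/121

Step 1 — compute v_11(x) by factoring powers of 11 out of the numerator and denominator: v_11(121/48) = 2. Step 2 — apply |x|_p = p^{-v_p(x)} = 11^{-2} = 1/121.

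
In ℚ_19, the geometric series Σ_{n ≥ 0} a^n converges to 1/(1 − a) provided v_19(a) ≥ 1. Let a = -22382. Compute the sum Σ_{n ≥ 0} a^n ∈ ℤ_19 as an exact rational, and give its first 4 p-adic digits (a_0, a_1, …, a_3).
Σ a^n = 1/(1 − a) = 1/22383;  first 4 digits = (1, 0, 14, 15)

v_19(a) = 2 ≥ 1, so the series converges in ℤ_19 to 1/(1 − a) = 1/(1 − (-22382)) = 1/22383. Expand this rational in ℤ_19: compute digits iteratively via d_i = x_i mod 19, x_{i+1} = (x_i − d_i)/19. The first 4 digits are (1, 0, 14, 15).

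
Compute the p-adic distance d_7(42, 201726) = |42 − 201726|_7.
d_7(42, 201726) = 1/16807

Step 1 — x − y = 42 − 201726 = -201684. Step 2 — v_7(-201684) = 5 (factor: -201684 = −(7^5 · 12); the sign does not affect v_p). Step 3 — |x − y|_7 = 7^{-5} = 1/16807.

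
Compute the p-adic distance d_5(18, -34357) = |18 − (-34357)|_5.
d_5(18, -34357) = 1/3125

Step 1 — x − y = 18 − (-34357) = 34375. Step 2 — v_5(34375) = 5 (factor: 34375 = (5^5 · 11); the sign does not affect v_p). Step 3 — |x − y|_5 = 5^{-5} = 1/3125.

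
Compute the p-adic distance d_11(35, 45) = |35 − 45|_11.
d_11(35, 45) = 1

Step 1 — x − y = 35 − 45 = -10. Step 2 — v_11(-10) = 0 (factor: -10 = −(11^0 · 10); the sign does not affect v_p). Step 3 — |x − y|_11 = 11^{0} = 1.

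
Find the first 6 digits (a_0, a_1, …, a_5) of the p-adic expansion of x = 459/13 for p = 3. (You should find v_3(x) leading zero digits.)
(a_0, …, a_5) = (0, 0, 0, 2, 0, 2)

v_3(459/13) = 3, so a_0 = ... = a_2 = 0. Factor out: x = 3^3 · u with u = 17/13 a unit in ℤ_3. Expand u iteratively via a_{v+i} = u_i mod 3, u_{i+1} = (u_i − a_{v+i})/3:
  u_0 = 17/13;  a_3 = 2;  u_1 = (u_0 − 2)/3 = -3/13
  u_1 = -3/13;  a_4 = 0;  u_2 = (u_1 − 0)/3 = -1/13
  u_2 = -1/13;  a_5 = 2;  u_3 = (u_2 − 2)/3 = -9/13
Digits: (0, 0, 0, 2, 0, 2).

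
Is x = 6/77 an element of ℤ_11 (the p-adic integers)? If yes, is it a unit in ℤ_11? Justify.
x ∉ ℤ_11 (v_11(x) = -1 < 0)

ℤ_11 = {x ∈ ℚ_11 : v_11(x) ≥ 0} and ℤ_11^× = {x ∈ ℤ_11 : v_11(x) = 0}. Here v_11(6/77) = v_11(num) − v_11(den) = -1; compare against these criteria.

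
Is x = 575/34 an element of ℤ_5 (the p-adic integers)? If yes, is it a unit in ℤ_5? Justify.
x ∈ ℤ_5 but not a unit; v_5(x) = 2 > 0

ℤ_5 = {x ∈ ℚ_5 : v_5(x) ≥ 0} and ℤ_5^× = {x ∈ ℤ_5 : v_5(x) = 0}. Here v_5(575/34) = v_5(num) − v_5(den) = 2; compare against these criteria.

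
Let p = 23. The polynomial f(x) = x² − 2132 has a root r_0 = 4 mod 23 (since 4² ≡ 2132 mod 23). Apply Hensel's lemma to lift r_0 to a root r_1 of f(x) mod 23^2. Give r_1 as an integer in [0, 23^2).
r_1 = 4 (mod 529)

Hensel's recurrence: r_{i+1} = r_i − f(r_i)·(f′(r_i))^{-1} mod 23^{i+2}, with f′(x) = 2x. Iterate:
  r_0 = 4 (mod 23)
  r_1 = 4 (mod 529)
Final: r_1 = 4, and one checks f(r_1) ≡ 0 mod 23^2.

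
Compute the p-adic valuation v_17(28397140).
v_17(28397140) = 5

v_17(n) is the largest exponent k such that 17^k divides n. Factor out: 28397140 = 17^5 · 20. (Sign doesn't affect v_p.) So v_17(28397140) = 5.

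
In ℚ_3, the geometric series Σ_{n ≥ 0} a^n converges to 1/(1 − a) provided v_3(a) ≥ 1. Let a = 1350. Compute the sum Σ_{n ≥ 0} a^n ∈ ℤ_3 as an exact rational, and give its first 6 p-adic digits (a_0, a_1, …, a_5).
Σ a^n = 1/(1 − a) = -1/1349;  first 6 digits = (1, 0, 0, 2, 1, 2)

v_3(a) = 3 ≥ 1, so the series converges in ℤ_3 to 1/(1 − a) = 1/(1 − 1350) = -1/1349. Expand this rational in ℤ_3: compute digits iteratively via d_i = x_i mod 3, x_{i+1} = (x_i − d_i)/3. The first 6 digits are (1, 0, 0, 2, 1, 2).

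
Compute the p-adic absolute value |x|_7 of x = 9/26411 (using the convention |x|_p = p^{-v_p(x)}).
|9/26411|_7 = 2401

Step 1 — compute v_7(x) by factoring powers of 7 out of the numerator and denominator: v_7(9/26411) = -4. Step 2 — apply |x|_p = p^{-v_p(x)} = 7^{4} = 2401.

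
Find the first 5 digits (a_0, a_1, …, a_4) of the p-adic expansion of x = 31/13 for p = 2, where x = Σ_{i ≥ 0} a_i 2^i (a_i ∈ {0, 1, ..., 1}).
(a_0, …, a_4) = (1, 1, 0, 1, 1)

v_2(31/13) = 0 (numerator and denominator both coprime to 2), so x ∈ ℤ_2^×. Compute digits iteratively via a_i = x_i mod 2, x_{i+1} = (x_i − a_i)/2, with x_0 = x:
  x_0 = 31/13;  a_0 = 1;  x_1 = (x_0 − 1)/2 = 9/13
  x_1 = 9/13;  a_1 = 1;  x_2 = (x_1 − 1)/2 = -2/13
  x_2 = -2/13;  a_2 = 0;  x_3 = (x_2 − 0)/2 = -1/13
  x_3 = -1/13;  a_3 = 1;  x_4 = (x_3 − 1)/2 = -7/13
  x_4 = -7/13;  a_4 = 1;  x_5 = (x_4 − 1)/2 = -10/13
Digits: (1, 1, 0, 1, 1).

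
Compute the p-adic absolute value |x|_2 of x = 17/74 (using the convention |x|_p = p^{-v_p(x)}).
|17/74|_2 = 2

Step 1 — compute v_2(x) by factoring powers of 2 out of the numerator and denominator: v_2(17/74) = -1. Step 2 — apply |x|_p = p^{-v_p(x)} = 2^{1} = 2.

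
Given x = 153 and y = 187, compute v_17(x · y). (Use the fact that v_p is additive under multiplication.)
v_17(28611) = 2

v_p(x) = 1 (factor: 153 = 17^1 · 9); v_p(y) = 1 (factor: 187 = 17^1 · 11). Additivity: v_p(xy) = v_p(x) + v_p(y) = 1 + 1 = 2. (Direct check: xy = 28611 = 17^2 · (99).)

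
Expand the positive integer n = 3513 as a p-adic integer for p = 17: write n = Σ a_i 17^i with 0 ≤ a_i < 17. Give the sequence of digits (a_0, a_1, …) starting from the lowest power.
(a_0, a_1, …) = (11, 2, 12)

Repeated division by 17 gives the digits low-to-high: 3513 = 11 + 2·17^1 + 12·17^2. Digit sequence: (11, 2, 12).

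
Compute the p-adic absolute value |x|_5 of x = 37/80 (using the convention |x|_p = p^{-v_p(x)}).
|37/80|_5 = 5

Step 1 — compute v_5(x) by factoring powers of 5 out of the numerator and denominator: v_5(37/80) = -1. Step 2 — apply |x|_p = p^{-v_p(x)} = 5^{1} = 5.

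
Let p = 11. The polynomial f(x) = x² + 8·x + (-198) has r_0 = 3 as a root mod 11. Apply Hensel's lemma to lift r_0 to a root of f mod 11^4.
r_3 = 13489 (mod 14641)

Hensel: r_{i+1} = r_i − f(r_i)·(f′(r_i))^{-1} mod 11^{i+2}, f′(x) = 2x + 8. Iterate:
  r_0 = 3 (mod 11)
  r_1 = 58 (mod 121)
  r_2 = 179 (mod 1331)
  r_3 = 13489 (mod 14641)
Final: r = 13489 satisfies f(r) ≡ 0 mod 11^4.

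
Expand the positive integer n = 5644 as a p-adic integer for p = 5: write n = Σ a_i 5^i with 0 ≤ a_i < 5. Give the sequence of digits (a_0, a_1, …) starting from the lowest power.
(a_0, a_1, …) = (4, 3, 0, 0, 4, 1)

Repeated division by 5 gives the digits low-to-high: 5644 = 4 + 3·5^1 + 4·5^4 + 1·5^5. Digit sequence: (4, 3, 0, 0, 4, 1).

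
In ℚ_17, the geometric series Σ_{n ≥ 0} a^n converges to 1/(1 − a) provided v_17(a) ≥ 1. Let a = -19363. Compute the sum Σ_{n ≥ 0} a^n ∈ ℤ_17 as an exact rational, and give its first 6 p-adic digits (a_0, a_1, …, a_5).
Σ a^n = 1/(1 − a) = 1/19364;  first 6 digits = (1, 0, 1, 13, 0, 9)

v_17(a) = 2 ≥ 1, so the series converges in ℤ_17 to 1/(1 − a) = 1/(1 − (-19363)) = 1/19364. Expand this rational in ℤ_17: compute digits iteratively via d_i = x_i mod 17, x_{i+1} = (x_i − d_i)/17. The first 6 digits are (1, 0, 1, 13, 0, 9).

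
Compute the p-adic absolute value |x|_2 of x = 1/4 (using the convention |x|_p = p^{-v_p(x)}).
|1/4|_2 = 4

Step 1 — compute v_2(x) by factoring powers of 2 out of the numerator and denominator: v_2(1/4) = -2. Step 2 — apply |x|_p = p^{-v_p(x)} = 2^{2} = 4.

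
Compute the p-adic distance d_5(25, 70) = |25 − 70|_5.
d_5(25, 70) = 1/5

Step 1 — x − y = 25 − 70 = -45. Step 2 — v_5(-45) = 1 (factor: -45 = −(5^1 · 9); the sign does not affect v_p). Step 3 — |x − y|_5 = 5^{-1} = 1/5.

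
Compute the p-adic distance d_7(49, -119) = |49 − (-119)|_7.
d_7(49, -119) = 1/7

Step 1 — x − y = 49 − (-119) = 168. Step 2 — v_7(168) = 1 (factor: 168 = (7^1 · 24); the sign does not affect v_p). Step 3 — |x − y|_7 = 7^{-1} = 1/7.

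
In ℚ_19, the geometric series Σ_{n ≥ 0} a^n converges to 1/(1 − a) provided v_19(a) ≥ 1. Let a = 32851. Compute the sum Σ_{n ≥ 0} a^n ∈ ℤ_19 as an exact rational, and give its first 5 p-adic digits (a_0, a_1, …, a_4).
Σ a^n = 1/(1 − a) = -1/32850;  first 5 digits = (1, 0, 15, 4, 16)

v_19(a) = 2 ≥ 1, so the series converges in ℤ_19 to 1/(1 − a) = 1/(1 − 32851) = -1/32850. Expand this rational in ℤ_19: compute digits iteratively via d_i = x_i mod 19, x_{i+1} = (x_i − d_i)/19. The first 5 digits are (1, 0, 15, 4, 16).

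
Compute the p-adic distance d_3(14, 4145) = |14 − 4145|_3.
d_3(14, 4145) = 1/243

Step 1 — x − y = 14 − 4145 = -4131. Step 2 — v_3(-4131) = 5 (factor: -4131 = −(3^5 · 17); the sign does not affect v_p). Step 3 — |x − y|_3 = 3^{-5} = 1/243.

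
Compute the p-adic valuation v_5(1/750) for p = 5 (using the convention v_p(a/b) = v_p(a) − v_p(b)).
v_5(1/750) = -3

Factor powers of 5 from the numerator and denominator of the reduced fraction: 1 = 5^0 · 1 and 750 = 5^3 · 6. Apply v_p(a/b) = v_p(a) − v_p(b): v_5(1/750) = 0 − 3 = -3.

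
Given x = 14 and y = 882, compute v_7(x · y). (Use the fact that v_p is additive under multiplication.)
v_7(12348) = 3

v_p(x) = 1 (factor: 14 = 7^1 · 2); v_p(y) = 2 (factor: 882 = 7^2 · 18). Additivity: v_p(xy) = v_p(x) + v_p(y) = 1 + 2 = 3. (Direct check: xy = 12348 = 7^3 · (36).)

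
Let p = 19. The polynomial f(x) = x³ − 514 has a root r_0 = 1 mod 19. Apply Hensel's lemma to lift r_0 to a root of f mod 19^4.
r_3 = 94393 (mod 130321)

Hensel: r_{i+1} = r_i − f(r_i)/f′(r_i) mod 19^{i+2}, where f′(x) = 3x². Iterate:
  r_0 = 1 (mod 19)
  r_1 = 172 (mod 361)
  r_2 = 5226 (mod 6859)
  r_3 = 94393 (mod 130321)
Final: r = 94393 with f(r) ≡ 0 mod 19^4.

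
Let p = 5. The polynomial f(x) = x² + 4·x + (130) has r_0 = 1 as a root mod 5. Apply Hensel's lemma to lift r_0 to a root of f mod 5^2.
r_1 = 16 (mod 25)

Hensel: r_{i+1} = r_i − f(r_i)·(f′(r_i))^{-1} mod 5^{i+2}, f′(x) = 2x + 4. Iterate:
  r_0 = 1 (mod 5)
  r_1 = 16 (mod 25)
Final: r = 16 satisfies f(r) ≡ 0 mod 5^2.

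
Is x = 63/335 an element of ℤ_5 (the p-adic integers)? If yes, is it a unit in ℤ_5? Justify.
x ∉ ℤ_5 (v_5(x) = -1 < 0)

ℤ_5 = {x ∈ ℚ_5 : v_5(x) ≥ 0} and ℤ_5^× = {x ∈ ℤ_5 : v_5(x) = 0}. Here v_5(63/335) = v_5(num) − v_5(den) = -1; compare against these criteria.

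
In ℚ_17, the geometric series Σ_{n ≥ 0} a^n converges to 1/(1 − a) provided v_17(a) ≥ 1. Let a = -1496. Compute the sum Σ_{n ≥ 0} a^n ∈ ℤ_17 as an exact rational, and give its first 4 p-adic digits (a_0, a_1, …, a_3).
Σ a^n = 1/(1 − a) = 1/1497;  first 4 digits = (1, 14, 3, 3)

v_17(a) = 1 ≥ 1, so the series converges in ℤ_17 to 1/(1 − a) = 1/(1 − (-1496)) = 1/1497. Expand this rational in ℤ_17: compute digits iteratively via d_i = x_i mod 17, x_{i+1} = (x_i − d_i)/17. The first 4 digits are (1, 14, 3, 3).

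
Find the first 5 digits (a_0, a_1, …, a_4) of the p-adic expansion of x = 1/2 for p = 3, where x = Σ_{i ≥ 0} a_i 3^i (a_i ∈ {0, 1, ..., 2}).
(a_0, …, a_4) = (2, 1, 1, 1, 1)

v_3(1/2) = 0 (numerator and denominator both coprime to 3), so x ∈ ℤ_3^×. Compute digits iteratively via a_i = x_i mod 3, x_{i+1} = (x_i − a_i)/3, with x_0 = x:
  x_0 = 1/2;  a_0 = 2;  x_1 = (x_0 − 2)/3 = -1/2
  x_1 = -1/2;  a_1 = 1;  x_2 = (x_1 − 1)/3 = -1/2
  x_2 = -1/2;  a_2 = 1;  x_3 = (x_2 − 1)/3 = -1/2
  x_3 = -1/2;  a_3 = 1;  x_4 = (x_3 − 1)/3 = -1/2
  x_4 = -1/2;  a_4 = 1;  x_5 = (x_4 − 1)/3 = -1/2
Digits: (2, 1, 1, 1, 1).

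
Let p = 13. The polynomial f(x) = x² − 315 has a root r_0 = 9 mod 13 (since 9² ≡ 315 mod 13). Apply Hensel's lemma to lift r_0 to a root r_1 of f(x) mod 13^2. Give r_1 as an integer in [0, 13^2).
r_1 = 22 (mod 169)

Hensel's recurrence: r_{i+1} = r_i − f(r_i)·(f′(r_i))^{-1} mod 13^{i+2}, with f′(x) = 2x. Iterate:
  r_0 = 9 (mod 13)
  r_1 = 22 (mod 169)
Final: r_1 = 22, and one checks f(r_1) ≡ 0 mod 13^2.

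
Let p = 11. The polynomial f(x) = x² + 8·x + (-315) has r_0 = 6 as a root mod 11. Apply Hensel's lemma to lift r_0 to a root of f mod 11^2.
r_1 = 72 (mod 121)

Hensel: r_{i+1} = r_i − f(r_i)·(f′(r_i))^{-1} mod 11^{i+2}, f′(x) = 2x + 8. Iterate:
  r_0 = 6 (mod 11)
  r_1 = 72 (mod 121)
Final: r = 72 satisfies f(r) ≡ 0 mod 11^2.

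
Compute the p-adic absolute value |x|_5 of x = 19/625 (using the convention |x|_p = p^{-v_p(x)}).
|19/625|_5 = 625

Step 1 — compute v_5(x) by factoring powers of 5 out of the numerator and denominator: v_5(19/625) = -4. Step 2 — apply |x|_p = p^{-v_p(x)} = 5^{4} = 625.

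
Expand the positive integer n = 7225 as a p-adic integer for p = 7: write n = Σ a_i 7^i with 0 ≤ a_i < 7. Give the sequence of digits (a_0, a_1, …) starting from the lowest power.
(a_0, a_1, …) = (1, 3, 0, 0, 3)

Repeated division by 7 gives the digits low-to-high: 7225 = 1 + 3·7^1 + 3·7^4. Digit sequence: (1, 3, 0, 0, 3).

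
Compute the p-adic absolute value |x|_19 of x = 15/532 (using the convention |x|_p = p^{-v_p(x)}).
|15/532|_19 = 19

Step 1 — compute v_19(x) by factoring powers of 19 out of the numerator and denominator: v_19(15/532) = -1. Step 2 — apply |x|_p = p^{-v_p(x)} = 19^{1} = 19.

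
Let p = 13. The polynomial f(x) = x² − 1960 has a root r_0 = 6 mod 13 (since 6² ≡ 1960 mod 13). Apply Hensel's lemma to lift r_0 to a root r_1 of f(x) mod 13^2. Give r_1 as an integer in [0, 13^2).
r_1 = 110 (mod 169)

Hensel's recurrence: r_{i+1} = r_i − f(r_i)·(f′(r_i))^{-1} mod 13^{i+2}, with f′(x) = 2x. Iterate:
  r_0 = 6 (mod 13)
  r_1 = 110 (mod 169)
Final: r_1 = 110, and one checks f(r_1) ≡ 0 mod 13^2.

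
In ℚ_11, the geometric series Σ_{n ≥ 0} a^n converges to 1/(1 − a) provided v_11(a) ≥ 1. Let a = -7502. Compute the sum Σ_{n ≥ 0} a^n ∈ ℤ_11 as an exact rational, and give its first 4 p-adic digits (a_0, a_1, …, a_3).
Σ a^n = 1/(1 − a) = 1/7503;  first 4 digits = (1, 0, 4, 5)

v_11(a) = 2 ≥ 1, so the series converges in ℤ_11 to 1/(1 − a) = 1/(1 − (-7502)) = 1/7503. Expand this rational in ℤ_11: compute digits iteratively via d_i = x_i mod 11, x_{i+1} = (x_i − d_i)/11. The first 4 digits are (1, 0, 4, 5).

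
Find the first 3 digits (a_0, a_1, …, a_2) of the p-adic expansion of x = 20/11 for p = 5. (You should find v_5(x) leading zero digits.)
(a_0, …, a_2) = (0, 4, 2)

v_5(20/11) = 1, so a_0 = ... = a_0 = 0. Factor out: x = 5^1 · u with u = 4/11 a unit in ℤ_5. Expand u iteratively via a_{v+i} = u_i mod 5, u_{i+1} = (u_i − a_{v+i})/5:
  u_0 = 4/11;  a_1 = 4;  u_1 = (u_0 − 4)/5 = -8/11
  u_1 = -8/11;  a_2 = 2;  u_2 = (u_1 − 2)/5 = -6/11
Digits: (0, 4, 2).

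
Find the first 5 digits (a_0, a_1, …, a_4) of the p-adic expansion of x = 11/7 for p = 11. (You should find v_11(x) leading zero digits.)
(a_0, …, a_4) = (0, 8, 4, 9, 7)

v_11(11/7) = 1, so a_0 = ... = a_0 = 0. Factor out: x = 11^1 · u with u = 1/7 a unit in ℤ_11. Expand u iteratively via a_{v+i} = u_i mod 11, u_{i+1} = (u_i − a_{v+i})/11:
  u_0 = 1/7;  a_1 = 8;  u_1 = (u_0 − 8)/11 = -5/7
  u_1 = -5/7;  a_2 = 4;  u_2 = (u_1 − 4)/11 = -3/7
  u_2 = -3/7;  a_3 = 9;  u_3 = (u_2 − 9)/11 = -6/7
  u_3 = -6/7;  a_4 = 7;  u_4 = (u_3 − 7)/11 = -5/7
Digits: (0, 8, 4, 9, 7).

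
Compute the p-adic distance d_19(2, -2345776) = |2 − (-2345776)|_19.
d_19(2, -2345776) = 1/130321

Step 1 — x − y = 2 − (-2345776) = 2345778. Step 2 — v_19(2345778) = 4 (factor: 2345778 = (19^4 · 18); the sign does not affect v_p). Step 3 — |x − y|_19 = 19^{-4} = 1/130321.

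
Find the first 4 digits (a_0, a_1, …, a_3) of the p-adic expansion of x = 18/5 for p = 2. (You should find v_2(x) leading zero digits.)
(a_0, …, a_3) = (0, 1, 0, 1)

v_2(18/5) = 1, so a_0 = ... = a_0 = 0. Factor out: x = 2^1 · u with u = 9/5 a unit in ℤ_2. Expand u iteratively via a_{v+i} = u_i mod 2, u_{i+1} = (u_i − a_{v+i})/2:
  u_0 = 9/5;  a_1 = 1;  u_1 = (u_0 − 1)/2 = 2/5
  u_1 = 2/5;  a_2 = 0;  u_2 = (u_1 − 0)/2 = 1/5
  u_2 = 1/5;  a_3 = 1;  u_3 = (u_2 − 1)/2 = -2/5
Digits: (0, 1, 0, 1).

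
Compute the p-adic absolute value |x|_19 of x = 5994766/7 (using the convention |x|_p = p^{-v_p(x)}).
|5994766/7|_19 = 1/130321

Step 1 — compute v_19(x) by factoring powers of 19 out of the numerator and denominator: v_19(5994766/7) = 4. Step 2 — apply |x|_p = p^{-v_p(x)} = 19^{-4} = 1/130321.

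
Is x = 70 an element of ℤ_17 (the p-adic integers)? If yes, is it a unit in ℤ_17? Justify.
x ∈ ℤ_17^× (unit); v_17(x) = 0

ℤ_17 = {x ∈ ℚ_17 : v_17(x) ≥ 0} and ℤ_17^× = {x ∈ ℤ_17 : v_17(x) = 0}. Here v_17(70) = v_17(num) − v_17(den) = 0; compare against these criteria.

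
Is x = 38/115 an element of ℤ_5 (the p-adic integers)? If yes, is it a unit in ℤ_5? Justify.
x ∉ ℤ_5 (v_5(x) = -1 < 0)

ℤ_5 = {x ∈ ℚ_5 : v_5(x) ≥ 0} and ℤ_5^× = {x ∈ ℤ_5 : v_5(x) = 0}. Here v_5(38/115) = v_5(num) − v_5(den) = -1; compare against these criteria.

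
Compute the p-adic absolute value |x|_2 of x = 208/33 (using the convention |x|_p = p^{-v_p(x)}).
|208/33|_2 = 1/16

Step 1 — compute v_2(x) by factoring powers of 2 out of the numerator and denominator: v_2(208/33) = 4. Step 2 — apply |x|_p = p^{-v_p(x)} = 2^{-4} = 1/16.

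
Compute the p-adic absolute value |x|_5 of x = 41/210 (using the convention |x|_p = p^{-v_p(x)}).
|41/210|_5 = 5

Step 1 — compute v_5(x) by factoring powers of 5 out of the numerator and denominator: v_5(41/210) = -1. Step 2 — apply |x|_p = p^{-v_p(x)} = 5^{1} = 5.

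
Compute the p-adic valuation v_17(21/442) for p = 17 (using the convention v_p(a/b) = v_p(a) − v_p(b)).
v_17(21/442) = -1

Factor powers of 17 from the numerator and denominator of the reduced fraction: 21 = 17^0 · 21 and 442 = 17^1 · 26. Apply v_p(a/b) = v_p(a) − v_p(b): v_17(21/442) = 0 − 1 = -1.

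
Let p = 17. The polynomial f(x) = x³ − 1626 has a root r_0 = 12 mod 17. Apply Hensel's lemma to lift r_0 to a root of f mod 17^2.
r_1 = 80 (mod 289)

Hensel: r_{i+1} = r_i − f(r_i)/f′(r_i) mod 17^{i+2}, where f′(x) = 3x². Iterate:
  r_0 = 12 (mod 17)
  r_1 = 80 (mod 289)
Final: r = 80 with f(r) ≡ 0 mod 17^2.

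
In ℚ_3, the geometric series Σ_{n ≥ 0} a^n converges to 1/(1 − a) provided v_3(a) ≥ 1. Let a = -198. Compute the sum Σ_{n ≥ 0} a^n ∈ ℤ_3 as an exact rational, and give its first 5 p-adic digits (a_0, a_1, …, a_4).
Σ a^n = 1/(1 − a) = 1/199;  first 5 digits = (1, 0, 2, 1, 1)

v_3(a) = 2 ≥ 1, so the series converges in ℤ_3 to 1/(1 − a) = 1/(1 − (-198)) = 1/199. Expand this rational in ℤ_3: compute digits iteratively via d_i = x_i mod 3, x_{i+1} = (x_i − d_i)/3. The first 5 digits are (1, 0, 2, 1, 1).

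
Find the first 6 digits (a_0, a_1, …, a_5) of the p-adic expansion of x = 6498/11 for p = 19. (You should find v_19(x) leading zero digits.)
(a_0, …, a_5) = (0, 0, 12, 15, 13, 1)

v_19(6498/11) = 2, so a_0 = ... = a_1 = 0. Factor out: x = 19^2 · u with u = 18/11 a unit in ℤ_19. Expand u iteratively via a_{v+i} = u_i mod 19, u_{i+1} = (u_i − a_{v+i})/19:
  u_0 = 18/11;  a_2 = 12;  u_1 = (u_0 − 12)/19 = -6/11
  u_1 = -6/11;  a_3 = 15;  u_2 = (u_1 − 15)/19 = -9/11
  u_2 = -9/11;  a_4 = 13;  u_3 = (u_2 − 13)/19 = -8/11
  u_3 = -8/11;  a_5 = 1;  u_4 = (u_3 − 1)/19 = -1/11
Digits: (0, 0, 12, 15, 13, 1).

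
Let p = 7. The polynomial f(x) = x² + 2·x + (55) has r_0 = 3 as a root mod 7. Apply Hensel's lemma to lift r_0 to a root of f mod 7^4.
r_3 = 2040 (mod 2401)

Hensel: r_{i+1} = r_i − f(r_i)·(f′(r_i))^{-1} mod 7^{i+2}, f′(x) = 2x + 2. Iterate:
  r_0 = 3 (mod 7)
  r_1 = 31 (mod 49)
  r_2 = 325 (mod 343)
  r_3 = 2040 (mod 2401)
Final: r = 2040 satisfies f(r) ≡ 0 mod 7^4.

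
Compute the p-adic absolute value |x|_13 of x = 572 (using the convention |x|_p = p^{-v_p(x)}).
|572|_13 = 1/13

Step 1 — compute v_13(x) by factoring powers of 13 out of the numerator and denominator: v_13(572) = 1. Step 2 — apply |x|_p = p^{-v_p(x)} = 13^{-1} = 1/13.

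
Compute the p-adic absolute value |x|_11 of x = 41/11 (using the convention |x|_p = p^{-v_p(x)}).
|41/11|_11 = 11

Step 1 — compute v_11(x) by factoring powers of 11 out of the numerator and denominator: v_11(41/11) = -1. Step 2 — apply |x|_p = p^{-v_p(x)} = 11^{1} = 11.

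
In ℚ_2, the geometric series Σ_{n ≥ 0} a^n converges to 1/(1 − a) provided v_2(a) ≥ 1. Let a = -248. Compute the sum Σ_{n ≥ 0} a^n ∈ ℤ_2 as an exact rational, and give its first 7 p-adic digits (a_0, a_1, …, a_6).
Σ a^n = 1/(1 − a) = 1/249;  first 7 digits = (1, 0, 0, 1, 0, 0, 1)

v_2(a) = 3 ≥ 1, so the series converges in ℤ_2 to 1/(1 − a) = 1/(1 − (-248)) = 1/249. Expand this rational in ℤ_2: compute digits iteratively via d_i = x_i mod 2, x_{i+1} = (x_i − d_i)/2. The first 7 digits are (1, 0, 0, 1, 0, 0, 1).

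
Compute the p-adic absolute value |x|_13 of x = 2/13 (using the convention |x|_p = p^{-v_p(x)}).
|2/13|_13 = 13

Step 1 — compute v_13(x) by factoring powers of 13 out of the numerator and denominator: v_13(2/13) = -1. Step 2 — apply |x|_p = p^{-v_p(x)} = 13^{1} = 13.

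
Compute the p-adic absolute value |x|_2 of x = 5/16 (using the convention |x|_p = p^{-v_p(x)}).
|5/16|_2 = 16

Step 1 — compute v_2(x) by factoring powers of 2 out of the numerator and denominator: v_2(5/16) = -4. Step 2 — apply |x|_p = p^{-v_p(x)} = 2^{4} = 16.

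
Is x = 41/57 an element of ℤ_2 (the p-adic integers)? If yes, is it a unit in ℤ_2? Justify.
x ∈ ℤ_2^× (unit); v_2(x) = 0

ℤ_2 = {x ∈ ℚ_2 : v_2(x) ≥ 0} and ℤ_2^× = {x ∈ ℤ_2 : v_2(x) = 0}. Here v_2(41/57) = v_2(num) − v_2(den) = 0; compare against these criteria.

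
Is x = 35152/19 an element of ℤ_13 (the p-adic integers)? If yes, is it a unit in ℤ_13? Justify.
x ∈ ℤ_13 but not a unit; v_13(x) = 3 > 0

ℤ_13 = {x ∈ ℚ_13 : v_13(x) ≥ 0} and ℤ_13^× = {x ∈ ℤ_13 : v_13(x) = 0}. Here v_13(35152/19) = v_13(num) − v_13(den) = 3; compare against these criteria.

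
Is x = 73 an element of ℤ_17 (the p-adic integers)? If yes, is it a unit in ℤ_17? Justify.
x ∈ ℤ_17^× (unit); v_17(x) = 0

ℤ_17 = {x ∈ ℚ_17 : v_17(x) ≥ 0} and ℤ_17^× = {x ∈ ℤ_17 : v_17(x) = 0}. Here v_17(73) = v_17(num) − v_17(den) = 0; compare against these criteria.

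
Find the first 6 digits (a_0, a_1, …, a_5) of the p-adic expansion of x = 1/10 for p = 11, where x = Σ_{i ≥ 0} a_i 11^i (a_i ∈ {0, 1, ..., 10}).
(a_0, …, a_5) = (10, 9, 9, 9, 9, 9)

v_11(1/10) = 0 (numerator and denominator both coprime to 11), so x ∈ ℤ_11^×. Compute digits iteratively via a_i = x_i mod 11, x_{i+1} = (x_i − a_i)/11, with x_0 = x:
  x_0 = 1/10;  a_0 = 10;  x_1 = (x_0 − 10)/11 = -9/10
  x_1 = -9/10;  a_1 = 9;  x_2 = (x_1 − 9)/11 = -9/10
  x_2 = -9/10;  a_2 = 9;  x_3 = (x_2 − 9)/11 = -9/10
  x_3 = -9/10;  a_3 = 9;  x_4 = (x_3 − 9)/11 = -9/10
  x_4 = -9/10;  a_4 = 9;  x_5 = (x_4 − 9)/11 = -9/10
  x_5 = -9/10;  a_5 = 9;  x_6 = (x_5 − 9)/11 = -9/10
Digits: (10, 9, 9, 9, 9, 9).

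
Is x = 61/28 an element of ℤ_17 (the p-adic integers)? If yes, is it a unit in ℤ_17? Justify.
x ∈ ℤ_17^× (unit); v_17(x) = 0

ℤ_17 = {x ∈ ℚ_17 : v_17(x) ≥ 0} and ℤ_17^× = {x ∈ ℤ_17 : v_17(x) = 0}. Here v_17(61/28) = v_17(num) − v_17(den) = 0; compare against these criteria.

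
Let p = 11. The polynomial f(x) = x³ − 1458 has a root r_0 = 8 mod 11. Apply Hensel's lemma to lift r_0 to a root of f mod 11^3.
r_2 = 173 (mod 1331)

Hensel: r_{i+1} = r_i − f(r_i)/f′(r_i) mod 11^{i+2}, where f′(x) = 3x². Iterate:
  r_0 = 8 (mod 11)
  r_1 = 52 (mod 121)
  r_2 = 173 (mod 1331)
Final: r = 173 with f(r) ≡ 0 mod 11^3.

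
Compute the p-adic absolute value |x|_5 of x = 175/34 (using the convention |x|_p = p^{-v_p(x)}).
|175/34|_5 = 1/25

Step 1 — compute v_5(x) by factoring powers of 5 out of the numerator and denominator: v_5(175/34) = 2. Step 2 — apply |x|_p = p^{-v_p(x)} = 5^{-2} = 1/25.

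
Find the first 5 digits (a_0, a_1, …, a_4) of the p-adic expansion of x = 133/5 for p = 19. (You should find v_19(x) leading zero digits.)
(a_0, …, a_4) = (0, 9, 11, 7, 11)

v_19(133/5) = 1, so a_0 = ... = a_0 = 0. Factor out: x = 19^1 · u with u = 7/5 a unit in ℤ_19. Expand u iteratively via a_{v+i} = u_i mod 19, u_{i+1} = (u_i − a_{v+i})/19:
  u_0 = 7/5;  a_1 = 9;  u_1 = (u_0 − 9)/19 = -2/5
  u_1 = -2/5;  a_2 = 11;  u_2 = (u_1 − 11)/19 = -3/5
  u_2 = -3/5;  a_3 = 7;  u_3 = (u_2 − 7)/19 = -2/5
  u_3 = -2/5;  a_4 = 11;  u_4 = (u_3 − 11)/19 = -3/5
Digits: (0, 9, 11, 7, 11).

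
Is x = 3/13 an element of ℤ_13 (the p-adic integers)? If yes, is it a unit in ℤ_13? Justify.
x ∉ ℤ_13 (v_13(x) = -1 < 0)

ℤ_13 = {x ∈ ℚ_13 : v_13(x) ≥ 0} and ℤ_13^× = {x ∈ ℤ_13 : v_13(x) = 0}. Here v_13(3/13) = v_13(num) − v_13(den) = -1; compare against these criteria.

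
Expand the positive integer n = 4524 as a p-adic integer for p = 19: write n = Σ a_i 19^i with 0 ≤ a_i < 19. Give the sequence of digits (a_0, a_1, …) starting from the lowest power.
(a_0, a_1, …) = (2, 10, 12)

Repeated division by 19 gives the digits low-to-high: 4524 = 2 + 10·19^1 + 12·19^2. Digit sequence: (2, 10, 12).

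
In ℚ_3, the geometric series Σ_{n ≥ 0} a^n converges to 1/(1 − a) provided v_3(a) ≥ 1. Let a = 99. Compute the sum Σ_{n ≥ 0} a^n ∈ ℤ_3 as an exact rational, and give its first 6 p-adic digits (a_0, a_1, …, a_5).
Σ a^n = 1/(1 − a) = -1/98;  first 6 digits = (1, 0, 2, 0, 2, 1)

v_3(a) = 2 ≥ 1, so the series converges in ℤ_3 to 1/(1 − a) = 1/(1 − 99) = -1/98. Expand this rational in ℤ_3: compute digits iteratively via d_i = x_i mod 3, x_{i+1} = (x_i − d_i)/3. The first 6 digits are (1, 0, 2, 0, 2, 1).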